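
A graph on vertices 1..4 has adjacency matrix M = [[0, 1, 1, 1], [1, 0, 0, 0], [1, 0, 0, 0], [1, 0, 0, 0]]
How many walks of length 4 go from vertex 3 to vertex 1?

0

The number of length-4 walks from vertex 3 to vertex 1 is entry (3,1) of M⁴, where M is the adjacency matrix.
M² = [[3, 0, 0, 0], [0, 1, 1, 1], [0, 1, 1, 1], [0, 1, 1, 1]]
M³ = [[0, 3, 3, 3], [3, 0, 0, 0], [3, 0, 0, 0], [3, 0, 0, 0]]
M⁴ = [[9, 0, 0, 0], [0, 3, 3, 3], [0, 3, 3, 3], [0, 3, 3, 3]]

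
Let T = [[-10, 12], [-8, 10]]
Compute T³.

[[-40, 48], [-32, 40]]

tr T = 0 and det T = -4, so the characteristic polynomial is λ² − (0)λ + (-4) with roots 2 and -2.
Eigenvectors give P = [[1, 3], [1, 2]] with P⁻¹ = [[-2, 3], [1, -1]], and T = P·diag(2, -2)·P⁻¹.
Then T³ = P·diag(8, -8)·P⁻¹ = [[8, -24], [8, -16]] · [[-2, 3], [1, -1]] = [[-40, 48], [-32, 40]].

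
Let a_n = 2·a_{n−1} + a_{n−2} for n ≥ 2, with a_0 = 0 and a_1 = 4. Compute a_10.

With companion matrix A = [[2, 1], [1, 0]], [a_n, a_{n−1}]ᵀ = A·[a_{n−1}, a_{n−2}]ᵀ, so [a_10, a_9]ᵀ = A⁹·[a_1, a_0]ᵀ.
A⁹ = [[2378, 985], [985, 408]], giving [a_10, a_9]ᵀ = [[9512], [3940]].

9512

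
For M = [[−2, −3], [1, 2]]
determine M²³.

[[−2, −3], [1, 2]]

M² = I (check: tr M = 0 and det M = −1), so M²³ = M since 23 is odd.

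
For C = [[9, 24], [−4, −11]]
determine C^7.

tr C = −2 and det C = −3, so the characteristic polynomial is λ² − (−2)λ + (−3) with roots −3 and 1.
Eigenvectors give P = [[2, 3], [−1, −1]] with P⁻¹ = [[−1, −3], [1, 2]], and C = P·diag(−3, 1)·P⁻¹.
Then C^7 = P·diag(−2187, 1)·P⁻¹ = [[−4374, 3], [2187, −1]] · [[−1, −3], [1, 2]] = [[4377, 13128], [−2188, −6563]].

[[4377, 13128], [−2188, −6563]]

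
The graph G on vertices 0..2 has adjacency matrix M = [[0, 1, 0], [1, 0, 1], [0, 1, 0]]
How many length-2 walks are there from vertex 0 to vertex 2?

1

The number of length-2 walks from vertex 0 to vertex 2 is entry (0,2) of M², where M is the adjacency matrix.
M² = [[1, 0, 1], [0, 2, 0], [1, 0, 1]]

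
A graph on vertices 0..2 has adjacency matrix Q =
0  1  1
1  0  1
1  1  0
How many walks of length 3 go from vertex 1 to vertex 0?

3

The number of length-3 walks from vertex 1 to vertex 0 is entry (1,0) of Q^3, where Q is the adjacency matrix.
Q^2 = [[2, 1, 1], [1, 2, 1], [1, 1, 2]]
Q^3 = [[2, 3, 3], [3, 2, 3], [3, 3, 2]]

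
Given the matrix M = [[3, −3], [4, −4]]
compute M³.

[[3, −3], [4, −4]]

M² = [[−3, 3], [−4, 4]]
M³ = [[3, −3], [4, −4]]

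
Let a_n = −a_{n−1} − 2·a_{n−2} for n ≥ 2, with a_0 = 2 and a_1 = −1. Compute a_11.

With companion matrix A = [[−1, −2], [1, 0]], [a_n, a_{n−1}]ᵀ = A·[a_{n−1}, a_{n−2}]ᵀ, so [a_11, a_10]ᵀ = A¹⁰·[a_1, a_0]ᵀ.
A¹⁰ = [[23, −22], [11, 34]], giving [a_11, a_10]ᵀ = [[−67], [57]].

−67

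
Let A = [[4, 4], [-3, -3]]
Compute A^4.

[[4, 4], [-3, -3]]

A² = A (a projection; rank 1, trace 1), so A^4 = A.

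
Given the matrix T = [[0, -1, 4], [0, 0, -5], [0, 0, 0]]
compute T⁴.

T is strictly triangular, hence nilpotent: T³ = 0, so T⁴ = 0.

[[0, 0, 0], [0, 0, 0], [0, 0, 0]]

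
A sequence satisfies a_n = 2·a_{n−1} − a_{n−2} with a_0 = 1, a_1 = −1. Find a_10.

−19

With companion matrix A = [[2, −1], [1, 0]], [a_n, a_{n−1}]ᵀ = A·[a_{n−1}, a_{n−2}]ᵀ, so [a_10, a_9]ᵀ = A^9·[a_1, a_0]ᵀ.
A^9 = [[10, −9], [9, −8]], giving [a_10, a_9]ᵀ = [[−19], [−17]].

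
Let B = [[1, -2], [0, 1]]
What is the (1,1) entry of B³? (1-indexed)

B = I + N where N = [[0, -2], [0, 0]] is strictly upper-triangular, so N² = 0.
(I + N)³ = I + 3·N = [[1, -6], [0, 1]].

1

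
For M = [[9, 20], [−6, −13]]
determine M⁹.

[[98409, 196820], [−59046, −118093]]

tr M = −4 and det M = 3, so the characteristic polynomial is λ² − (−4)λ + (3) with roots −3 and −1.
Eigenvectors give P = [[−5, 2], [3, −1]] with P⁻¹ = [[1, 2], [3, 5]], and M = P·diag(−3, −1)·P⁻¹.
Then M⁹ = P·diag(−19683, −1)·P⁻¹ = [[98415, −2], [−59049, 1]] · [[1, 2], [3, 5]] = [[98409, 196820], [−59046, −118093]].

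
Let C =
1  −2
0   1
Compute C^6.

[[1, −12], [0, 1]]

C = I + N where N = [[0, −2], [0, 0]] is strictly upper-triangular, so N^2 = 0.
(I + N)^6 = I + 6·N = [[1, −12], [0, 1]].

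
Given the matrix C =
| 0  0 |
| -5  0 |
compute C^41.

C is strictly triangular, hence nilpotent: C^2 = 0, so C^41 = 0.

[[0, 0], [0, 0]]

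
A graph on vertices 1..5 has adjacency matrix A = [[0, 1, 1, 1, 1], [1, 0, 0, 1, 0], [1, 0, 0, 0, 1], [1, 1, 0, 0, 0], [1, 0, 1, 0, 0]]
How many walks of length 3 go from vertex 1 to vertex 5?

The number of length-3 walks from vertex 1 to vertex 5 is entry (1,5) of A³, where A is the adjacency matrix.
A² = [[4, 1, 1, 1, 1], [1, 2, 1, 1, 1], [1, 1, 2, 1, 1], [1, 1, 1, 2, 1], [1, 1, 1, 1, 2]]
A³ = [[4, 5, 5, 5, 5], [5, 2, 2, 3, 2], [5, 2, 2, 2, 3], [5, 3, 2, 2, 2], [5, 2, 3, 2, 2]]

5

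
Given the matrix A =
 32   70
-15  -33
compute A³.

tr A = -1 and det A = -6, so the characteristic polynomial is λ² − (-1)λ + (-6) with roots -3 and 2.
Eigenvectors give P = [[-2, 7], [1, -3]] with P⁻¹ = [[3, 7], [1, 2]], and A = P·diag(-3, 2)·P⁻¹.
Then A³ = P·diag(-27, 8)·P⁻¹ = [[54, 56], [-27, -24]] · [[3, 7], [1, 2]] = [[218, 490], [-105, -237]].

[[218, 490], [-105, -237]]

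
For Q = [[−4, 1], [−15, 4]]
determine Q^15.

[[−4, 1], [−15, 4]]

Q² = I (check: tr Q = 0 and det Q = −1), so Q^15 = Q since 15 is odd.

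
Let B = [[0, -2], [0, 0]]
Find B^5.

[[0, 0], [0, 0]]

B is strictly triangular, hence nilpotent: B^2 = 0, so B^5 = 0.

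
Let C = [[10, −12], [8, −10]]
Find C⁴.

[[16, 0], [0, 16]]

tr C = 0 and det C = −4, so the characteristic polynomial is λ² − (0)λ + (−4) with roots 2 and −2.
Eigenvectors give P = [[3, −1], [2, −1]] with P⁻¹ = [[1, −1], [2, −3]], and C = P·diag(2, −2)·P⁻¹.
Then C⁴ = P·diag(16, 16)·P⁻¹ = [[48, −16], [32, −16]] · [[1, −1], [2, −3]] = [[16, 0], [0, 16]].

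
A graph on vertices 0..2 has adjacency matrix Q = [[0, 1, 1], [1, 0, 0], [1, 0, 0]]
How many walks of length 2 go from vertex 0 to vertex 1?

The number of length-2 walks from vertex 0 to vertex 1 is entry (0,1) of Q^2, where Q is the adjacency matrix.
Q^2 = [[2, 0, 0], [0, 1, 1], [0, 1, 1]]

0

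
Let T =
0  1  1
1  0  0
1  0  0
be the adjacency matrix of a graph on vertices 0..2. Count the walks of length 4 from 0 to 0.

The number of length-4 walks from vertex 0 to vertex 0 is entry (0,0) of T⁴, where T is the adjacency matrix.
T² = [[2, 0, 0], [0, 1, 1], [0, 1, 1]]
T³ = [[0, 2, 2], [2, 0, 0], [2, 0, 0]]
T⁴ = [[4, 0, 0], [0, 2, 2], [0, 2, 2]]

4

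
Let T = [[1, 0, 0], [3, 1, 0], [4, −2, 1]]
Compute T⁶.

T = I + N where N = [[0, 0, 0], [3, 0, 0], [4, −2, 0]] is strictly lower-triangular, so N³ = 0.
(I + N)⁶ = I + 6·N + 15·N² = [[1, 0, 0], [18, 1, 0], [−66, −12, 1]].

[[1, 0, 0], [18, 1, 0], [−66, −12, 1]]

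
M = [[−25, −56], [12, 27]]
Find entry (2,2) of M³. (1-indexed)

195

tr M = 2 and det M = −3, so the characteristic polynomial is λ² − (2)λ + (−3) with roots −1 and 3.
Eigenvectors give P = [[7, −2], [−3, 1]] with P⁻¹ = [[1, 2], [3, 7]], and M = P·diag(−1, 3)·P⁻¹.
Then M³ = P·diag(−1, 27)·P⁻¹ = [[−7, −54], [3, 27]] · [[1, 2], [3, 7]] = [[−169, −392], [84, 195]].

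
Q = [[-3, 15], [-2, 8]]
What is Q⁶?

tr Q = 5 and det Q = 6, so the characteristic polynomial is λ² − (5)λ + (6) with roots 3 and 2.
Eigenvectors give P = [[-5, 3], [-2, 1]] with P⁻¹ = [[1, -3], [2, -5]], and Q = P·diag(3, 2)·P⁻¹.
Then Q⁶ = P·diag(729, 64)·P⁻¹ = [[-3645, 192], [-1458, 64]] · [[1, -3], [2, -5]] = [[-3261, 9975], [-1330, 4054]].

[[-3261, 9975], [-1330, 4054]]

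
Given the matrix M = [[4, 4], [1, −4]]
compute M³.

[[80, 80], [20, −80]]

M² = [[20, 0], [0, 20]]
M³ = [[80, 80], [20, −80]]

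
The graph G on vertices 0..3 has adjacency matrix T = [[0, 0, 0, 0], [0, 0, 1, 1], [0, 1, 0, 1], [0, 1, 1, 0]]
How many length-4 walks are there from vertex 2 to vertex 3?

5

The number of length-4 walks from vertex 2 to vertex 3 is entry (2,3) of T⁴, where T is the adjacency matrix.
T² = [[0, 0, 0, 0], [0, 2, 1, 1], [0, 1, 2, 1], [0, 1, 1, 2]]
T³ = [[0, 0, 0, 0], [0, 2, 3, 3], [0, 3, 2, 3], [0, 3, 3, 2]]
T⁴ = [[0, 0, 0, 0], [0, 6, 5, 5], [0, 5, 6, 5], [0, 5, 5, 6]]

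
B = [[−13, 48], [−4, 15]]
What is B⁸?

tr B = 2 and det B = −3, so the characteristic polynomial is λ² − (2)λ + (−3) with roots 3 and −1.
Eigenvectors give P = [[3, 4], [1, 1]] with P⁻¹ = [[−1, 4], [1, −3]], and B = P·diag(3, −1)·P⁻¹.
Then B⁸ = P·diag(6561, 1)·P⁻¹ = [[19683, 4], [6561, 1]] · [[−1, 4], [1, −3]] = [[−19679, 78720], [−6560, 26241]].

[[−19679, 78720], [−6560, 26241]]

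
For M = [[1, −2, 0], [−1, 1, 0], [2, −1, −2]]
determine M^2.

[[3, −4, 0], [−2, 3, 0], [−1, −3, 4]]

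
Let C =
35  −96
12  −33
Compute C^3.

[[251, −672], [84, −225]]

tr C = 2 and det C = −3, so the characteristic polynomial is λ² − (2)λ + (−3) with roots −1 and 3.
Eigenvectors give P = [[−8, −3], [−3, −1]] with P⁻¹ = [[1, −3], [−3, 8]], and C = P·diag(−1, 3)·P⁻¹.
Then C^3 = P·diag(−1, 27)·P⁻¹ = [[8, −81], [3, −27]] · [[1, −3], [−3, 8]] = [[251, −672], [84, −225]].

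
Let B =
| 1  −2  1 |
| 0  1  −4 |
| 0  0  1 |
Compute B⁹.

B = I + N where N = [[0, −2, 1], [0, 0, −4], [0, 0, 0]] is strictly upper-triangular, so N³ = 0.
(I + N)⁹ = I + 9·N + 36·N² = [[1, −18, 297], [0, 1, −36], [0, 0, 1]].

[[1, −18, 297], [0, 1, −36], [0, 0, 1]]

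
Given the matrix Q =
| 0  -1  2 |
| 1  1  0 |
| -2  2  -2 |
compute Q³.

Q² = [[-5, 3, -4], [1, 0, 2], [6, 0, 0]]
Q³ = [[11, 0, -2], [-4, 3, -2], [0, -6, 12]]

[[11, 0, -2], [-4, 3, -2], [0, -6, 12]]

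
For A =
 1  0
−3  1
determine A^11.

A = I + N where N = [[0, 0], [−3, 0]] is strictly lower-triangular, so N^2 = 0.
(I + N)^11 = I + 11·N = [[1, 0], [−33, 1]].

[[1, 0], [−33, 1]]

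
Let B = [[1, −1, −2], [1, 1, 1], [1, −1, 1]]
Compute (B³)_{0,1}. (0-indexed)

B² = [[−2, 0, −5], [3, −1, 0], [1, −3, −2]]
B³ = [[−7, 7, −1], [2, −4, −7], [−4, −2, −7]]

7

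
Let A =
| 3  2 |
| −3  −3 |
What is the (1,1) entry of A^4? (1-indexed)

A^2 = [[3, 0], [0, 3]]
A^3 = [[9, 6], [−9, −9]]
A^4 = [[9, 0], [0, 9]]

9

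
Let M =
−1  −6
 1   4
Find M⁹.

tr M = 3 and det M = 2, so the characteristic polynomial is λ² − (3)λ + (2) with roots 1 and 2.
Eigenvectors give P = [[−3, −2], [1, 1]] with P⁻¹ = [[−1, −2], [1, 3]], and M = P·diag(1, 2)·P⁻¹.
Then M⁹ = P·diag(1, 512)·P⁻¹ = [[−3, −1024], [1, 512]] · [[−1, −2], [1, 3]] = [[−1021, −3066], [511, 1534]].

[[−1021, −3066], [511, 1534]]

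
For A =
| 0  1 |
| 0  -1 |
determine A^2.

[[0, -1], [0, 1]]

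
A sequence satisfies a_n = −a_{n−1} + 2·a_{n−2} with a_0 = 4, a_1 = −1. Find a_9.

With companion matrix A = [[−1, 2], [1, 0]], [a_n, a_{n−1}]ᵀ = A·[a_{n−1}, a_{n−2}]ᵀ, so [a_9, a_8]ᵀ = A^8·[a_1, a_0]ᵀ.
A^8 = [[171, −170], [−85, 86]], giving [a_9, a_8]ᵀ = [[−851], [429]].

−851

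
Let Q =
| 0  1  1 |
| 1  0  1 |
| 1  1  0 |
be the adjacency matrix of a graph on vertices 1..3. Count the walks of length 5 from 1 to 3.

The number of length-5 walks from vertex 1 to vertex 3 is entry (1,3) of Q⁵, where Q is the adjacency matrix.
Q² = [[2, 1, 1], [1, 2, 1], [1, 1, 2]]
Q³ = [[2, 3, 3], [3, 2, 3], [3, 3, 2]]
Q⁴ = [[6, 5, 5], [5, 6, 5], [5, 5, 6]]
Q⁵ = [[10, 11, 11], [11, 10, 11], [11, 11, 10]]

11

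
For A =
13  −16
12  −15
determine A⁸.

[[−19679, 26240], [−19680, 26241]]

tr A = −2 and det A = −3, so the characteristic polynomial is λ² − (−2)λ + (−3) with roots −3 and 1.
Eigenvectors give P = [[1, 4], [1, 3]] with P⁻¹ = [[−3, 4], [1, −1]], and A = P·diag(−3, 1)·P⁻¹.
Then A⁸ = P·diag(6561, 1)·P⁻¹ = [[6561, 4], [6561, 3]] · [[−3, 4], [1, −1]] = [[−19679, 26240], [−19680, 26241]].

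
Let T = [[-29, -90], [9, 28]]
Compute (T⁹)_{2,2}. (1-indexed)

tr T = -1 and det T = -2, so the characteristic polynomial is λ² − (-1)λ + (-2) with roots -2 and 1.
Eigenvectors give P = [[10, -3], [-3, 1]] with P⁻¹ = [[1, 3], [3, 10]], and T = P·diag(-2, 1)·P⁻¹.
Then T⁹ = P·diag(-512, 1)·P⁻¹ = [[-5120, -3], [1536, 1]] · [[1, 3], [3, 10]] = [[-5129, -15390], [1539, 4618]].

4618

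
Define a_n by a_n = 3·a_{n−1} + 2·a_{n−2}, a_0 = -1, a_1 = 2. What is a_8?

9032

With companion matrix C = [[3, 2], [1, 0]], [a_n, a_{n−1}]ᵀ = C·[a_{n−1}, a_{n−2}]ᵀ, so [a_8, a_7]ᵀ = C^7·[a_1, a_0]ᵀ.
C^7 = [[6279, 3526], [1763, 990]], giving [a_8, a_7]ᵀ = [[9032], [2536]].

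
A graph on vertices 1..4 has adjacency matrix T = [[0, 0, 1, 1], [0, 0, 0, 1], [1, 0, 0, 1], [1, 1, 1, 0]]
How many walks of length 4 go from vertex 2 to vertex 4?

2

The number of length-4 walks from vertex 2 to vertex 4 is entry (2,4) of T^4, where T is the adjacency matrix.
T^2 = [[2, 1, 1, 1], [1, 1, 1, 0], [1, 1, 2, 1], [1, 0, 1, 3]]
T^3 = [[2, 1, 3, 4], [1, 0, 1, 3], [3, 1, 2, 4], [4, 3, 4, 2]]
T^4 = [[7, 4, 6, 6], [4, 3, 4, 2], [6, 4, 7, 6], [6, 2, 6, 11]]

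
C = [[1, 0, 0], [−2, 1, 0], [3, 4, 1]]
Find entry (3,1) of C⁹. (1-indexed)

−261

C = I + N where N = [[0, 0, 0], [−2, 0, 0], [3, 4, 0]] is strictly lower-triangular, so N³ = 0.
(I + N)⁹ = I + 9·N + 36·N² = [[1, 0, 0], [−18, 1, 0], [−261, 36, 1]].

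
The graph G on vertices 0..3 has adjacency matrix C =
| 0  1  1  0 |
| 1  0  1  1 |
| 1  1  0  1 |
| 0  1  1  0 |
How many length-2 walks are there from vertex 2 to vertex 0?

1

The number of length-2 walks from vertex 2 to vertex 0 is entry (2,0) of C², where C is the adjacency matrix.
C² = [[2, 1, 1, 2], [1, 3, 2, 1], [1, 2, 3, 1], [2, 1, 1, 2]]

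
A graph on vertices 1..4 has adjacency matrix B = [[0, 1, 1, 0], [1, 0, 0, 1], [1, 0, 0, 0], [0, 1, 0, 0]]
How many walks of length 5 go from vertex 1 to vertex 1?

0

The number of length-5 walks from vertex 1 to vertex 1 is entry (1,1) of B⁵, where B is the adjacency matrix.
B² = [[2, 0, 0, 1], [0, 2, 1, 0], [0, 1, 1, 0], [1, 0, 0, 1]]
B³ = [[0, 3, 2, 0], [3, 0, 0, 2], [2, 0, 0, 1], [0, 2, 1, 0]]
B⁴ = [[5, 0, 0, 3], [0, 5, 3, 0], [0, 3, 2, 0], [3, 0, 0, 2]]
B⁵ = [[0, 8, 5, 0], [8, 0, 0, 5], [5, 0, 0, 3], [0, 5, 3, 0]]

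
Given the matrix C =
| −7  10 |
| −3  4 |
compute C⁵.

[[−187, 310], [−93, 154]]

tr C = −3 and det C = 2, so the characteristic polynomial is λ² − (−3)λ + (2) with roots −2 and −1.
Eigenvectors give P = [[−2, 5], [−1, 3]] with P⁻¹ = [[−3, 5], [−1, 2]], and C = P·diag(−2, −1)·P⁻¹.
Then C⁵ = P·diag(−32, −1)·P⁻¹ = [[64, −5], [32, −3]] · [[−3, 5], [−1, 2]] = [[−187, 310], [−93, 154]].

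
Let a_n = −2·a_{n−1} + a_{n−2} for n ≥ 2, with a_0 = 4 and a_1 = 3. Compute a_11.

7711

With companion matrix B = [[−2, 1], [1, 0]], [a_n, a_{n−1}]ᵀ = B·[a_{n−1}, a_{n−2}]ᵀ, so [a_11, a_10]ᵀ = B¹⁰·[a_1, a_0]ᵀ.
B¹⁰ = [[5741, −2378], [−2378, 985]], giving [a_11, a_10]ᵀ = [[7711], [−3194]].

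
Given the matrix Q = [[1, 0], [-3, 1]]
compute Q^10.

Q = I + N where N = [[0, 0], [-3, 0]] is strictly lower-triangular, so N^2 = 0.
(I + N)^10 = I + 10·N = [[1, 0], [-30, 1]].

[[1, 0], [-30, 1]]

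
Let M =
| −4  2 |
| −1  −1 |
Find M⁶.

tr M = −5 and det M = 6, so the characteristic polynomial is λ² − (−5)λ + (6) with roots −3 and −2.
Eigenvectors give P = [[2, 1], [1, 1]] with P⁻¹ = [[1, −1], [−1, 2]], and M = P·diag(−3, −2)·P⁻¹.
Then M⁶ = P·diag(729, 64)·P⁻¹ = [[1458, 64], [729, 64]] · [[1, −1], [−1, 2]] = [[1394, −1330], [665, −601]].

[[1394, −1330], [665, −601]]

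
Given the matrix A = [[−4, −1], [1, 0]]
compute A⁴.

A² = [[15, 4], [−4, −1]]
A³ = [[−56, −15], [15, 4]]
A⁴ = [[209, 56], [−56, −15]]

[[209, 56], [−56, −15]]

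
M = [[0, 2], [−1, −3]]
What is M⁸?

[[−254, −510], [255, 511]]

tr M = −3 and det M = 2, so the characteristic polynomial is λ² − (−3)λ + (2) with roots −1 and −2.
Eigenvectors give P = [[2, −1], [−1, 1]] with P⁻¹ = [[1, 1], [1, 2]], and M = P·diag(−1, −2)·P⁻¹.
Then M⁸ = P·diag(1, 256)·P⁻¹ = [[2, −256], [−1, 256]] · [[1, 1], [1, 2]] = [[−254, −510], [255, 511]].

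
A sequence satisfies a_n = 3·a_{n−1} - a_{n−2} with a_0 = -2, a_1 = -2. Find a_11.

-21892

With companion matrix T = [[3, -1], [1, 0]], [a_n, a_{n−1}]ᵀ = T·[a_{n−1}, a_{n−2}]ᵀ, so [a_11, a_10]ᵀ = T¹⁰·[a_1, a_0]ᵀ.
T¹⁰ = [[17711, -6765], [6765, -2584]], giving [a_11, a_10]ᵀ = [[-21892], [-8362]].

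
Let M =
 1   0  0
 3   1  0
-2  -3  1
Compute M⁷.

[[1, 0, 0], [21, 1, 0], [-203, -21, 1]]

M = I + N where N = [[0, 0, 0], [3, 0, 0], [-2, -3, 0]] is strictly lower-triangular, so N³ = 0.
(I + N)⁷ = I + 7·N + 21·N² = [[1, 0, 0], [21, 1, 0], [-203, -21, 1]].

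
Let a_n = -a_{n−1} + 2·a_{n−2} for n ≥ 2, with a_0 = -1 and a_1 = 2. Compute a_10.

With companion matrix M = [[-1, 2], [1, 0]], [a_n, a_{n−1}]ᵀ = M·[a_{n−1}, a_{n−2}]ᵀ, so [a_10, a_9]ᵀ = M⁹·[a_1, a_0]ᵀ.
M⁹ = [[-341, 342], [171, -170]], giving [a_10, a_9]ᵀ = [[-1024], [512]].

-1024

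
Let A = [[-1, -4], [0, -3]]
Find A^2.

[[1, 16], [0, 9]]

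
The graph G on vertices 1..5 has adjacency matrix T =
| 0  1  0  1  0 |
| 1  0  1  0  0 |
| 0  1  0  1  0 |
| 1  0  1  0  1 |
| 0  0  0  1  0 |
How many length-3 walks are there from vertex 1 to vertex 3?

The number of length-3 walks from vertex 1 to vertex 3 is entry (1,3) of T³, where T is the adjacency matrix.
T² = [[2, 0, 2, 0, 1], [0, 2, 0, 2, 0], [2, 0, 2, 0, 1], [0, 2, 0, 3, 0], [1, 0, 1, 0, 1]]
T³ = [[0, 4, 0, 5, 0], [4, 0, 4, 0, 2], [0, 4, 0, 5, 0], [5, 0, 5, 0, 3], [0, 2, 0, 3, 0]]

0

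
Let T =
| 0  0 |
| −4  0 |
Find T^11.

[[0, 0], [0, 0]]

T is strictly triangular, hence nilpotent: T^2 = 0, so T^11 = 0.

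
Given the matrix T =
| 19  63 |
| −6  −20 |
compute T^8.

[[−1529, −5355], [510, 1786]]

tr T = −1 and det T = −2, so the characteristic polynomial is λ² − (−1)λ + (−2) with roots 1 and −2.
Eigenvectors give P = [[7, −3], [−2, 1]] with P⁻¹ = [[1, 3], [2, 7]], and T = P·diag(1, −2)·P⁻¹.
Then T^8 = P·diag(1, 256)·P⁻¹ = [[7, −768], [−2, 256]] · [[1, 3], [2, 7]] = [[−1529, −5355], [510, 1786]].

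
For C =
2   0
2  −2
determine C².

[[4, 0], [0, 4]]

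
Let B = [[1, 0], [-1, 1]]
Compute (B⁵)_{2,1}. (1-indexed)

-5

B = I + N where N = [[0, 0], [-1, 0]] is strictly lower-triangular, so N² = 0.
(I + N)⁵ = I + 5·N = [[1, 0], [-5, 1]].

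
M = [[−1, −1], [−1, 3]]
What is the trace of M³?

32

M² = [[2, −2], [−2, 10]]
M³ = [[0, −8], [−8, 32]]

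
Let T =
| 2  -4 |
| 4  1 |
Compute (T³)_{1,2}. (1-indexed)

T² = [[-12, -12], [12, -15]]
T³ = [[-72, 36], [-36, -63]]

36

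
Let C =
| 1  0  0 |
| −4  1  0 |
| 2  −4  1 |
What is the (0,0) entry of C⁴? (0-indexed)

1

C = I + N where N = [[0, 0, 0], [−4, 0, 0], [2, −4, 0]] is strictly lower-triangular, so N³ = 0.
(I + N)⁴ = I + 4·N + 6·N² = [[1, 0, 0], [−16, 1, 0], [104, −16, 1]].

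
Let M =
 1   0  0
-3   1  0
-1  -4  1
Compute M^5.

[[1, 0, 0], [-15, 1, 0], [115, -20, 1]]

M = I + N where N = [[0, 0, 0], [-3, 0, 0], [-1, -4, 0]] is strictly lower-triangular, so N^3 = 0.
(I + N)^5 = I + 5·N + 10·N^2 = [[1, 0, 0], [-15, 1, 0], [115, -20, 1]].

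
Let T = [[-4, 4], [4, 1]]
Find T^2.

[[32, -12], [-12, 17]]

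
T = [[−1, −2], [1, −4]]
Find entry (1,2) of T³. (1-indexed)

−38

tr T = −5 and det T = 6, so the characteristic polynomial is λ² − (−5)λ + (6) with roots −2 and −3.
Eigenvectors give P = [[2, 1], [1, 1]] with P⁻¹ = [[1, −1], [−1, 2]], and T = P·diag(−2, −3)·P⁻¹.
Then T³ = P·diag(−8, −27)·P⁻¹ = [[−16, −27], [−8, −27]] · [[1, −1], [−1, 2]] = [[11, −38], [19, −46]].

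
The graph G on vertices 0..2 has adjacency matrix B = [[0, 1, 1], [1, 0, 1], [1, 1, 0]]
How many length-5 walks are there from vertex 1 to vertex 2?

The number of length-5 walks from vertex 1 to vertex 2 is entry (1,2) of B⁵, where B is the adjacency matrix.
B² = [[2, 1, 1], [1, 2, 1], [1, 1, 2]]
B³ = [[2, 3, 3], [3, 2, 3], [3, 3, 2]]
B⁴ = [[6, 5, 5], [5, 6, 5], [5, 5, 6]]
B⁵ = [[10, 11, 11], [11, 10, 11], [11, 11, 10]]

11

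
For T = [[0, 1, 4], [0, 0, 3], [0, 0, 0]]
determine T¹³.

[[0, 0, 0], [0, 0, 0], [0, 0, 0]]

T is strictly triangular, hence nilpotent: T³ = 0, so T¹³ = 0.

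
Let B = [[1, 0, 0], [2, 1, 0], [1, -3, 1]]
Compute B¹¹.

B = I + N where N = [[0, 0, 0], [2, 0, 0], [1, -3, 0]] is strictly lower-triangular, so N³ = 0.
(I + N)¹¹ = I + 11·N + 55·N² = [[1, 0, 0], [22, 1, 0], [-319, -33, 1]].

[[1, 0, 0], [22, 1, 0], [-319, -33, 1]]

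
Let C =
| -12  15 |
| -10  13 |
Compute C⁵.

[[-582, 825], [-550, 793]]

tr C = 1 and det C = -6, so the characteristic polynomial is λ² − (1)λ + (-6) with roots 3 and -2.
Eigenvectors give P = [[-1, 3], [-1, 2]] with P⁻¹ = [[2, -3], [1, -1]], and C = P·diag(3, -2)·P⁻¹.
Then C⁵ = P·diag(243, -32)·P⁻¹ = [[-243, -96], [-243, -64]] · [[2, -3], [1, -1]] = [[-582, 825], [-550, 793]].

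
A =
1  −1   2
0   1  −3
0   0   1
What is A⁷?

A = I + N where N = [[0, −1, 2], [0, 0, −3], [0, 0, 0]] is strictly upper-triangular, so N³ = 0.
(I + N)⁷ = I + 7·N + 21·N² = [[1, −7, 77], [0, 1, −21], [0, 0, 1]].

[[1, −7, 77], [0, 1, −21], [0, 0, 1]]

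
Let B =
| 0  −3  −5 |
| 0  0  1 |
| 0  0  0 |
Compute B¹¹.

[[0, 0, 0], [0, 0, 0], [0, 0, 0]]

B is strictly triangular, hence nilpotent: B³ = 0, so B¹¹ = 0.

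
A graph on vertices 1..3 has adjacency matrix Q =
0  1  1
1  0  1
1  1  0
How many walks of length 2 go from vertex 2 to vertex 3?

1

The number of length-2 walks from vertex 2 to vertex 3 is entry (2,3) of Q^2, where Q is the adjacency matrix.
Q^2 = [[2, 1, 1], [1, 2, 1], [1, 1, 2]]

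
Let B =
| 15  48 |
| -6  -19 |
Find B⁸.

tr B = -4 and det B = 3, so the characteristic polynomial is λ² − (-4)λ + (3) with roots -3 and -1.
Eigenvectors give P = [[-8, 3], [3, -1]] with P⁻¹ = [[1, 3], [3, 8]], and B = P·diag(-3, -1)·P⁻¹.
Then B⁸ = P·diag(6561, 1)·P⁻¹ = [[-52488, 3], [19683, -1]] · [[1, 3], [3, 8]] = [[-52479, -157440], [19680, 59041]].

[[-52479, -157440], [19680, 59041]]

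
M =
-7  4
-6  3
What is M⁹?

tr M = -4 and det M = 3, so the characteristic polynomial is λ² − (-4)λ + (3) with roots -3 and -1.
Eigenvectors give P = [[1, -2], [1, -3]] with P⁻¹ = [[3, -2], [1, -1]], and M = P·diag(-3, -1)·P⁻¹.
Then M⁹ = P·diag(-19683, -1)·P⁻¹ = [[-19683, 2], [-19683, 3]] · [[3, -2], [1, -1]] = [[-59047, 39364], [-59046, 39363]].

[[-59047, 39364], [-59046, 39363]]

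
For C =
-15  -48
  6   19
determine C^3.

tr C = 4 and det C = 3, so the characteristic polynomial is λ² − (4)λ + (3) with roots 1 and 3.
Eigenvectors give P = [[-3, -8], [1, 3]] with P⁻¹ = [[-3, -8], [1, 3]], and C = P·diag(1, 3)·P⁻¹.
Then C^3 = P·diag(1, 27)·P⁻¹ = [[-3, -216], [1, 81]] · [[-3, -8], [1, 3]] = [[-207, -624], [78, 235]].

[[-207, -624], [78, 235]]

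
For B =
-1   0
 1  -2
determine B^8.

tr B = -3 and det B = 2, so the characteristic polynomial is λ² − (-3)λ + (2) with roots -1 and -2.
Eigenvectors give P = [[1, 0], [1, -1]] with P⁻¹ = [[1, 0], [1, -1]], and B = P·diag(-1, -2)·P⁻¹.
Then B^8 = P·diag(1, 256)·P⁻¹ = [[1, 0], [1, -256]] · [[1, 0], [1, -1]] = [[1, 0], [-255, 256]].

[[1, 0], [-255, 256]]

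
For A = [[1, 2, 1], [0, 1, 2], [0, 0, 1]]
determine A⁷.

A = I + N where N = [[0, 2, 1], [0, 0, 2], [0, 0, 0]] is strictly upper-triangular, so N³ = 0.
(I + N)⁷ = I + 7·N + 21·N² = [[1, 14, 91], [0, 1, 14], [0, 0, 1]].

[[1, 14, 91], [0, 1, 14], [0, 0, 1]]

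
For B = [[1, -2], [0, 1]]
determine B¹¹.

B = I + N where N = [[0, -2], [0, 0]] is strictly upper-triangular, so N² = 0.
(I + N)¹¹ = I + 11·N = [[1, -22], [0, 1]].

[[1, -22], [0, 1]]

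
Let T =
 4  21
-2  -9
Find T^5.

[[1234, 4431], [-422, -1509]]

tr T = -5 and det T = 6, so the characteristic polynomial is λ² − (-5)λ + (6) with roots -2 and -3.
Eigenvectors give P = [[7, -3], [-2, 1]] with P⁻¹ = [[1, 3], [2, 7]], and T = P·diag(-2, -3)·P⁻¹.
Then T^5 = P·diag(-32, -243)·P⁻¹ = [[-224, 729], [64, -243]] · [[1, 3], [2, 7]] = [[1234, 4431], [-422, -1509]].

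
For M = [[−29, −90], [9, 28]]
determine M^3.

[[−89, −270], [27, 82]]

tr M = −1 and det M = −2, so the characteristic polynomial is λ² − (−1)λ + (−2) with roots 1 and −2.
Eigenvectors give P = [[−3, 10], [1, −3]] with P⁻¹ = [[3, 10], [1, 3]], and M = P·diag(1, −2)·P⁻¹.
Then M^3 = P·diag(1, −8)·P⁻¹ = [[−3, −80], [1, 24]] · [[3, 10], [1, 3]] = [[−89, −270], [27, 82]].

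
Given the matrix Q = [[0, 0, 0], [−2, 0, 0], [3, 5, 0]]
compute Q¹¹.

[[0, 0, 0], [0, 0, 0], [0, 0, 0]]

Q is strictly triangular, hence nilpotent: Q³ = 0, so Q¹¹ = 0.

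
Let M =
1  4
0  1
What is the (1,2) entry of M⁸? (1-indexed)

M = I + N where N = [[0, 4], [0, 0]] is strictly upper-triangular, so N² = 0.
(I + N)⁸ = I + 8·N = [[1, 32], [0, 1]].

32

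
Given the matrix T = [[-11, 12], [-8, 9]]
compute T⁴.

tr T = -2 and det T = -3, so the characteristic polynomial is λ² − (-2)λ + (-3) with roots 1 and -3.
Eigenvectors give P = [[1, 3], [1, 2]] with P⁻¹ = [[-2, 3], [1, -1]], and T = P·diag(1, -3)·P⁻¹.
Then T⁴ = P·diag(1, 81)·P⁻¹ = [[1, 243], [1, 162]] · [[-2, 3], [1, -1]] = [[241, -240], [160, -159]].

[[241, -240], [160, -159]]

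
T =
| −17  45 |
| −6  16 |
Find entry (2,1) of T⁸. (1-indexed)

tr T = −1 and det T = −2, so the characteristic polynomial is λ² − (−1)λ + (−2) with roots 1 and −2.
Eigenvectors give P = [[−5, 3], [−2, 1]] with P⁻¹ = [[1, −3], [2, −5]], and T = P·diag(1, −2)·P⁻¹.
Then T⁸ = P·diag(1, 256)·P⁻¹ = [[−5, 768], [−2, 256]] · [[1, −3], [2, −5]] = [[1531, −3825], [510, −1274]].

510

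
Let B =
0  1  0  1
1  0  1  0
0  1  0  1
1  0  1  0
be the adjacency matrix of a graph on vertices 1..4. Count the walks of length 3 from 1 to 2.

The number of length-3 walks from vertex 1 to vertex 2 is entry (1,2) of B^3, where B is the adjacency matrix.
B^2 = [[2, 0, 2, 0], [0, 2, 0, 2], [2, 0, 2, 0], [0, 2, 0, 2]]
B^3 = [[0, 4, 0, 4], [4, 0, 4, 0], [0, 4, 0, 4], [4, 0, 4, 0]]

4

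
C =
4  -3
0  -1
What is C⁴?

[[256, -153], [0, 1]]

C² = [[16, -9], [0, 1]]
C³ = [[64, -39], [0, -1]]
C⁴ = [[256, -153], [0, 1]]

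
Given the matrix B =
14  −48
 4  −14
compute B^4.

tr B = 0 and det B = −4, so the characteristic polynomial is λ² − (0)λ + (−4) with roots 2 and −2.
Eigenvectors give P = [[4, 3], [1, 1]] with P⁻¹ = [[1, −3], [−1, 4]], and B = P·diag(2, −2)·P⁻¹.
Then B^4 = P·diag(16, 16)·P⁻¹ = [[64, 48], [16, 16]] · [[1, −3], [−1, 4]] = [[16, 0], [0, 16]].

[[16, 0], [0, 16]]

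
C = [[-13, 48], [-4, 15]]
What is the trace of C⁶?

tr C = 2 and det C = -3, so the characteristic polynomial is λ² − (2)λ + (-3) with roots 3 and -1.
Eigenvectors give P = [[3, 4], [1, 1]] with P⁻¹ = [[-1, 4], [1, -3]], and C = P·diag(3, -1)·P⁻¹.
Then C⁶ = P·diag(729, 1)·P⁻¹ = [[2187, 4], [729, 1]] · [[-1, 4], [1, -3]] = [[-2183, 8736], [-728, 2913]].

730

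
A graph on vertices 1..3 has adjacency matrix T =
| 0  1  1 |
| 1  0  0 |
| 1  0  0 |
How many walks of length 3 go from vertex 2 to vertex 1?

The number of length-3 walks from vertex 2 to vertex 1 is entry (2,1) of T³, where T is the adjacency matrix.
T² = [[2, 0, 0], [0, 1, 1], [0, 1, 1]]
T³ = [[0, 2, 2], [2, 0, 0], [2, 0, 0]]

2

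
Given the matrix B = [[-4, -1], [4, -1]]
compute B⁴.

[[44, 45], [-180, -91]]

B² = [[12, 5], [-20, -3]]
B³ = [[-28, -17], [68, 23]]
B⁴ = [[44, 45], [-180, -91]]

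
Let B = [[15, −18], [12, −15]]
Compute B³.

tr B = 0 and det B = −9, so the characteristic polynomial is λ² − (0)λ + (−9) with roots 3 and −3.
Eigenvectors give P = [[3, −1], [2, −1]] with P⁻¹ = [[1, −1], [2, −3]], and B = P·diag(3, −3)·P⁻¹.
Then B³ = P·diag(27, −27)·P⁻¹ = [[81, 27], [54, 27]] · [[1, −1], [2, −3]] = [[135, −162], [108, −135]].

[[135, −162], [108, −135]]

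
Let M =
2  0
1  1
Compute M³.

[[8, 0], [7, 1]]

tr M = 3 and det M = 2, so the characteristic polynomial is λ² − (3)λ + (2) with roots 1 and 2.
Eigenvectors give P = [[0, 1], [−1, 1]] with P⁻¹ = [[1, −1], [1, 0]], and M = P·diag(1, 2)·P⁻¹.
Then M³ = P·diag(1, 8)·P⁻¹ = [[0, 8], [−1, 8]] · [[1, −1], [1, 0]] = [[8, 0], [7, 1]].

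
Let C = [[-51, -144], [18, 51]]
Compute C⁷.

[[-37179, -104976], [13122, 37179]]

tr C = 0 and det C = -9, so the characteristic polynomial is λ² − (0)λ + (-9) with roots 3 and -3.
Eigenvectors give P = [[-8, -3], [3, 1]] with P⁻¹ = [[1, 3], [-3, -8]], and C = P·diag(3, -3)·P⁻¹.
Then C⁷ = P·diag(2187, -2187)·P⁻¹ = [[-17496, 6561], [6561, -2187]] · [[1, 3], [-3, -8]] = [[-37179, -104976], [13122, 37179]].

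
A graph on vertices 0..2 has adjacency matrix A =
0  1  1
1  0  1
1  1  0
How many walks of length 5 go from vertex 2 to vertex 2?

10

The number of length-5 walks from vertex 2 to vertex 2 is entry (2,2) of A⁵, where A is the adjacency matrix.
A² = [[2, 1, 1], [1, 2, 1], [1, 1, 2]]
A³ = [[2, 3, 3], [3, 2, 3], [3, 3, 2]]
A⁴ = [[6, 5, 5], [5, 6, 5], [5, 5, 6]]
A⁵ = [[10, 11, 11], [11, 10, 11], [11, 11, 10]]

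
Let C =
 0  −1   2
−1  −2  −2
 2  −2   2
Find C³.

C² = [[5, −2, 6], [−2, 9, −2], [6, −2, 12]]
C³ = [[14, −13, 26], [−13, −12, −26], [26, −26, 40]]

[[14, −13, 26], [−13, −12, −26], [26, −26, 40]]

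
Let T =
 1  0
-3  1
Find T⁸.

[[1, 0], [-24, 1]]

T = I + N where N = [[0, 0], [-3, 0]] is strictly lower-triangular, so N² = 0.
(I + N)⁸ = I + 8·N = [[1, 0], [-24, 1]].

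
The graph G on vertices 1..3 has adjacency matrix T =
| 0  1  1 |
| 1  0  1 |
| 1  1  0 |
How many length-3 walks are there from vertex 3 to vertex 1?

3

The number of length-3 walks from vertex 3 to vertex 1 is entry (3,1) of T^3, where T is the adjacency matrix.
T^2 = [[2, 1, 1], [1, 2, 1], [1, 1, 2]]
T^3 = [[2, 3, 3], [3, 2, 3], [3, 3, 2]]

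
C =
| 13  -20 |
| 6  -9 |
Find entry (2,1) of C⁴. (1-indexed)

240

tr C = 4 and det C = 3, so the characteristic polynomial is λ² − (4)λ + (3) with roots 3 and 1.
Eigenvectors give P = [[2, -5], [1, -3]] with P⁻¹ = [[3, -5], [1, -2]], and C = P·diag(3, 1)·P⁻¹.
Then C⁴ = P·diag(81, 1)·P⁻¹ = [[162, -5], [81, -3]] · [[3, -5], [1, -2]] = [[481, -800], [240, -399]].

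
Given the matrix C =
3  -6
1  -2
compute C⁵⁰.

C² = C (a projection; rank 1, trace 1), so C⁵⁰ = C.

[[3, -6], [1, -2]]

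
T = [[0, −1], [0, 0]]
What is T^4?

T is strictly triangular, hence nilpotent: T^2 = 0, so T^4 = 0.

[[0, 0], [0, 0]]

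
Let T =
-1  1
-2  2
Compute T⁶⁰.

T² = T (a projection; rank 1, trace 1), so T⁶⁰ = T.

[[-1, 1], [-2, 2]]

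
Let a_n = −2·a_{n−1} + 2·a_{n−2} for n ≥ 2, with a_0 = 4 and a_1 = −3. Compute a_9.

−14512

With companion matrix M = [[−2, 2], [1, 0]], [a_n, a_{n−1}]ᵀ = M·[a_{n−1}, a_{n−2}]ᵀ, so [a_9, a_8]ᵀ = M⁸·[a_1, a_0]ᵀ.
M⁸ = [[2448, −1792], [−896, 656]], giving [a_9, a_8]ᵀ = [[−14512], [5312]].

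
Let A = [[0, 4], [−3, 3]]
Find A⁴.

A² = [[−12, 12], [−9, −3]]
A³ = [[−36, −12], [9, −45]]
A⁴ = [[36, −180], [135, −99]]

[[36, −180], [135, −99]]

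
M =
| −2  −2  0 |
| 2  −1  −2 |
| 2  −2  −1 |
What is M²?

[[0, 6, 4], [−10, 1, 4], [−10, 0, 5]]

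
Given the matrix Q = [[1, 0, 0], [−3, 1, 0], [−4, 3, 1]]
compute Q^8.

Q = I + N where N = [[0, 0, 0], [−3, 0, 0], [−4, 3, 0]] is strictly lower-triangular, so N^3 = 0.
(I + N)^8 = I + 8·N + 28·N^2 = [[1, 0, 0], [−24, 1, 0], [−284, 24, 1]].

[[1, 0, 0], [−24, 1, 0], [−284, 24, 1]]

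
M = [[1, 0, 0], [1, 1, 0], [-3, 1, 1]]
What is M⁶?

[[1, 0, 0], [6, 1, 0], [-3, 6, 1]]

M = I + N where N = [[0, 0, 0], [1, 0, 0], [-3, 1, 0]] is strictly lower-triangular, so N³ = 0.
(I + N)⁶ = I + 6·N + 15·N² = [[1, 0, 0], [6, 1, 0], [-3, 6, 1]].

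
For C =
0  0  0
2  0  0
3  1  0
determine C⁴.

C is strictly triangular, hence nilpotent: C³ = 0, so C⁴ = 0.

[[0, 0, 0], [0, 0, 0], [0, 0, 0]]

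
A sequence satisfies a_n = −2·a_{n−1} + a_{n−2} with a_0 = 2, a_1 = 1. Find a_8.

With companion matrix Q = [[−2, 1], [1, 0]], [a_n, a_{n−1}]ᵀ = Q·[a_{n−1}, a_{n−2}]ᵀ, so [a_8, a_7]ᵀ = Q⁷·[a_1, a_0]ᵀ.
Q⁷ = [[−408, 169], [169, −70]], giving [a_8, a_7]ᵀ = [[−70], [29]].

−70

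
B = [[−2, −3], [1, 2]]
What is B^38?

[[1, 0], [0, 1]]

B² = I (check: tr B = 0 and det B = −1), so B^38 = I since 38 is even.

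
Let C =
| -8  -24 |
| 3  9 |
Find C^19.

C² = C (a projection; rank 1, trace 1), so C^19 = C.

[[-8, -24], [3, 9]]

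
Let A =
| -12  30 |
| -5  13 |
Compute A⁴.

tr A = 1 and det A = -6, so the characteristic polynomial is λ² − (1)λ + (-6) with roots -2 and 3.
Eigenvectors give P = [[3, 2], [1, 1]] with P⁻¹ = [[1, -2], [-1, 3]], and A = P·diag(-2, 3)·P⁻¹.
Then A⁴ = P·diag(16, 81)·P⁻¹ = [[48, 162], [16, 81]] · [[1, -2], [-1, 3]] = [[-114, 390], [-65, 211]].

[[-114, 390], [-65, 211]]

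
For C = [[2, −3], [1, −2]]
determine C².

[[1, 0], [0, 1]]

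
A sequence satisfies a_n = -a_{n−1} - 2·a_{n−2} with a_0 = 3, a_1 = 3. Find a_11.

With companion matrix A = [[-1, -2], [1, 0]], [a_n, a_{n−1}]ᵀ = A·[a_{n−1}, a_{n−2}]ᵀ, so [a_11, a_10]ᵀ = A^10·[a_1, a_0]ᵀ.
A^10 = [[23, -22], [11, 34]], giving [a_11, a_10]ᵀ = [[3], [135]].

3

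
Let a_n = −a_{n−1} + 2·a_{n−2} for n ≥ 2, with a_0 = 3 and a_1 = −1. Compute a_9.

With companion matrix T = [[−1, 2], [1, 0]], [a_n, a_{n−1}]ᵀ = T·[a_{n−1}, a_{n−2}]ᵀ, so [a_9, a_8]ᵀ = T⁸·[a_1, a_0]ᵀ.
T⁸ = [[171, −170], [−85, 86]], giving [a_9, a_8]ᵀ = [[−681], [343]].

−681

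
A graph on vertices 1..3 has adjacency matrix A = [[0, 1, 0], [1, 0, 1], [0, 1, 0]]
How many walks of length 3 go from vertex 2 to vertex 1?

The number of length-3 walks from vertex 2 to vertex 1 is entry (2,1) of A³, where A is the adjacency matrix.
A² = [[1, 0, 1], [0, 2, 0], [1, 0, 1]]
A³ = [[0, 2, 0], [2, 0, 2], [0, 2, 0]]

2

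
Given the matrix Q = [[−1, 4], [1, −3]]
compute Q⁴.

[[89, −288], [−72, 233]]

Q² = [[5, −16], [−4, 13]]
Q³ = [[−21, 68], [17, −55]]
Q⁴ = [[89, −288], [−72, 233]]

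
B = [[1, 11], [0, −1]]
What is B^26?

[[1, 0], [0, 1]]

B² = I (check: tr B = 0 and det B = −1), so B^26 = I since 26 is even.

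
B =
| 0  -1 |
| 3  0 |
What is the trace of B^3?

0

B^2 = [[-3, 0], [0, -3]]
B^3 = [[0, 3], [-9, 0]]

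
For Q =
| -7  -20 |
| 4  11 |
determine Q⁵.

[[-967, -2420], [484, 1211]]

tr Q = 4 and det Q = 3, so the characteristic polynomial is λ² − (4)λ + (3) with roots 1 and 3.
Eigenvectors give P = [[5, -2], [-2, 1]] with P⁻¹ = [[1, 2], [2, 5]], and Q = P·diag(1, 3)·P⁻¹.
Then Q⁵ = P·diag(1, 243)·P⁻¹ = [[5, -486], [-2, 243]] · [[1, 2], [2, 5]] = [[-967, -2420], [484, 1211]].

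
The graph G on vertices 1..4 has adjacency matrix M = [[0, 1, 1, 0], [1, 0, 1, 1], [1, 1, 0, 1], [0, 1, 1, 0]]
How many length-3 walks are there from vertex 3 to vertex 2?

5

The number of length-3 walks from vertex 3 to vertex 2 is entry (3,2) of M³, where M is the adjacency matrix.
M² = [[2, 1, 1, 2], [1, 3, 2, 1], [1, 2, 3, 1], [2, 1, 1, 2]]
M³ = [[2, 5, 5, 2], [5, 4, 5, 5], [5, 5, 4, 5], [2, 5, 5, 2]]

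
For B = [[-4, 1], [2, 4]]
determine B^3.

[[-72, 18], [36, 72]]

B^2 = [[18, 0], [0, 18]]
B^3 = [[-72, 18], [36, 72]]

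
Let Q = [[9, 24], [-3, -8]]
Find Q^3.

Q² = Q (a projection; rank 1, trace 1), so Q^3 = Q.

[[9, 24], [-3, -8]]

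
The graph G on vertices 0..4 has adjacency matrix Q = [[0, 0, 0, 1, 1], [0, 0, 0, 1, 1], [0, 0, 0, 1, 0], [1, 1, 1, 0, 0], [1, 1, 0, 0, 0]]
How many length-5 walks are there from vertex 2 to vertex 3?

13

The number of length-5 walks from vertex 2 to vertex 3 is entry (2,3) of Q^5, where Q is the adjacency matrix.
Q^2 = [[2, 2, 1, 0, 0], [2, 2, 1, 0, 0], [1, 1, 1, 0, 0], [0, 0, 0, 3, 2], [0, 0, 0, 2, 2]]
Q^3 = [[0, 0, 0, 5, 4], [0, 0, 0, 5, 4], [0, 0, 0, 3, 2], [5, 5, 3, 0, 0], [4, 4, 2, 0, 0]]
Q^4 = [[9, 9, 5, 0, 0], [9, 9, 5, 0, 0], [5, 5, 3, 0, 0], [0, 0, 0, 13, 10], [0, 0, 0, 10, 8]]
Q^5 = [[0, 0, 0, 23, 18], [0, 0, 0, 23, 18], [0, 0, 0, 13, 10], [23, 23, 13, 0, 0], [18, 18, 10, 0, 0]]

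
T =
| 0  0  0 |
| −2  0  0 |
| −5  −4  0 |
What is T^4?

T is strictly triangular, hence nilpotent: T^3 = 0, so T^4 = 0.

[[0, 0, 0], [0, 0, 0], [0, 0, 0]]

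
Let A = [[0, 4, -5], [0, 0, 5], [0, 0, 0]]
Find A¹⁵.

A is strictly triangular, hence nilpotent: A³ = 0, so A¹⁵ = 0.

[[0, 0, 0], [0, 0, 0], [0, 0, 0]]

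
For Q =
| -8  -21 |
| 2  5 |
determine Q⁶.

[[442, 1323], [-126, -377]]

tr Q = -3 and det Q = 2, so the characteristic polynomial is λ² − (-3)λ + (2) with roots -2 and -1.
Eigenvectors give P = [[-7, 3], [2, -1]] with P⁻¹ = [[-1, -3], [-2, -7]], and Q = P·diag(-2, -1)·P⁻¹.
Then Q⁶ = P·diag(64, 1)·P⁻¹ = [[-448, 3], [128, -1]] · [[-1, -3], [-2, -7]] = [[442, 1323], [-126, -377]].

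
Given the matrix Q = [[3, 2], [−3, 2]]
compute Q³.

[[−21, 26], [−39, −34]]

Q² = [[3, 10], [−15, −2]]
Q³ = [[−21, 26], [−39, −34]]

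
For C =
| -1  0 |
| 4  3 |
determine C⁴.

tr C = 2 and det C = -3, so the characteristic polynomial is λ² − (2)λ + (-3) with roots -1 and 3.
Eigenvectors give P = [[-1, 0], [1, 1]] with P⁻¹ = [[-1, 0], [1, 1]], and C = P·diag(-1, 3)·P⁻¹.
Then C⁴ = P·diag(1, 81)·P⁻¹ = [[-1, 0], [1, 81]] · [[-1, 0], [1, 1]] = [[1, 0], [80, 81]].

[[1, 0], [80, 81]]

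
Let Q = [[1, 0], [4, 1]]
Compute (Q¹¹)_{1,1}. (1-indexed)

1

Q = I + N where N = [[0, 0], [4, 0]] is strictly lower-triangular, so N² = 0.
(I + N)¹¹ = I + 11·N = [[1, 0], [44, 1]].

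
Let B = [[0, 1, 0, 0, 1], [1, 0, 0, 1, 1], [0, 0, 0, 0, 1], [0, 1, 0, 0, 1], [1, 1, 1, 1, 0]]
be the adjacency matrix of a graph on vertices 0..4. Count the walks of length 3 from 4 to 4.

The number of length-3 walks from vertex 4 to vertex 4 is entry (4,4) of B^3, where B is the adjacency matrix.
B^2 = [[2, 1, 1, 2, 1], [1, 3, 1, 1, 2], [1, 1, 1, 1, 0], [2, 1, 1, 2, 1], [1, 2, 0, 1, 4]]
B^3 = [[2, 5, 1, 2, 6], [5, 4, 2, 5, 6], [1, 2, 0, 1, 4], [2, 5, 1, 2, 6], [6, 6, 4, 6, 4]]

4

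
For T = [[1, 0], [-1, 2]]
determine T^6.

[[1, 0], [-63, 64]]

tr T = 3 and det T = 2, so the characteristic polynomial is λ² − (3)λ + (2) with roots 1 and 2.
Eigenvectors give P = [[1, 0], [1, 1]] with P⁻¹ = [[1, 0], [-1, 1]], and T = P·diag(1, 2)·P⁻¹.
Then T^6 = P·diag(1, 64)·P⁻¹ = [[1, 0], [1, 64]] · [[1, 0], [-1, 1]] = [[1, 0], [-63, 64]].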